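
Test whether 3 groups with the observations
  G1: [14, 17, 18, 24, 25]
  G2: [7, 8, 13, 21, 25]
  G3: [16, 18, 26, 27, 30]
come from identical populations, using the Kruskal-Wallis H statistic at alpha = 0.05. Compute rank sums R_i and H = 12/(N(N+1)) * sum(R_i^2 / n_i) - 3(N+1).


Step 1: Combine all N = 15 observations and assign midranks.
sorted (value, group, rank): (7,G2,1), (8,G2,2), (13,G2,3), (14,G1,4), (16,G3,5), (17,G1,6), (18,G1,7.5), (18,G3,7.5), (21,G2,9), (24,G1,10), (25,G1,11.5), (25,G2,11.5), (26,G3,13), (27,G3,14), (30,G3,15)
Step 2: Sum ranks within each group.
R_1 = 39 (n_1 = 5)
R_2 = 26.5 (n_2 = 5)
R_3 = 54.5 (n_3 = 5)
Step 3: H = 12/(N(N+1)) * sum(R_i^2/n_i) - 3(N+1)
     = 12/(15*16) * (39^2/5 + 26.5^2/5 + 54.5^2/5) - 3*16
     = 0.050000 * 1038.7 - 48
     = 3.935000.
Step 4: Ties present; correction factor C = 1 - 12/(15^3 - 15) = 0.996429. Corrected H = 3.935000 / 0.996429 = 3.949104.
Step 5: Under H0, H ~ chi^2(2); p-value = 0.138823.
Step 6: alpha = 0.05. fail to reject H0.

H = 3.9491, df = 2, p = 0.138823, fail to reject H0.


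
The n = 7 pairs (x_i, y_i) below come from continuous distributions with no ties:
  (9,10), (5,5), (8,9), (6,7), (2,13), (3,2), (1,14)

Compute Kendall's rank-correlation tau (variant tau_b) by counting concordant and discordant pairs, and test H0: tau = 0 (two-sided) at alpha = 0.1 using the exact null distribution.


Step 1: Enumerate the 21 unordered pairs (i,j) with i<j and classify each by sign(x_j-x_i) * sign(y_j-y_i).
  (1,2):dx=-4,dy=-5->C; (1,3):dx=-1,dy=-1->C; (1,4):dx=-3,dy=-3->C; (1,5):dx=-7,dy=+3->D
  (1,6):dx=-6,dy=-8->C; (1,7):dx=-8,dy=+4->D; (2,3):dx=+3,dy=+4->C; (2,4):dx=+1,dy=+2->C
  (2,5):dx=-3,dy=+8->D; (2,6):dx=-2,dy=-3->C; (2,7):dx=-4,dy=+9->D; (3,4):dx=-2,dy=-2->C
  (3,5):dx=-6,dy=+4->D; (3,6):dx=-5,dy=-7->C; (3,7):dx=-7,dy=+5->D; (4,5):dx=-4,dy=+6->D
  (4,6):dx=-3,dy=-5->C; (4,7):dx=-5,dy=+7->D; (5,6):dx=+1,dy=-11->D; (5,7):dx=-1,dy=+1->D
  (6,7):dx=-2,dy=+12->D
Step 2: C = 10, D = 11, total pairs = 21.
Step 3: tau = (C - D)/(n(n-1)/2) = (10 - 11)/21 = -0.047619.
Step 4: Exact two-sided p-value (enumerate n! = 5040 permutations of y under H0): p = 1.000000.
Step 5: alpha = 0.1. fail to reject H0.

tau_b = -0.0476 (C=10, D=11), p = 1.000000, fail to reject H0.


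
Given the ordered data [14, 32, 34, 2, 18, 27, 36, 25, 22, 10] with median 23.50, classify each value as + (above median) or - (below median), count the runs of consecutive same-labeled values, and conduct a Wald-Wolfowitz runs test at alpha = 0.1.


Step 1: Compute median = 23.50; label A = above, B = below.
Labels in order: BAABBAAABB  (n_A = 5, n_B = 5)
Step 2: Count runs R = 5.
Step 3: Under H0 (random ordering), E[R] = 2*n_A*n_B/(n_A+n_B) + 1 = 2*5*5/10 + 1 = 6.0000.
        Var[R] = 2*n_A*n_B*(2*n_A*n_B - n_A - n_B) / ((n_A+n_B)^2 * (n_A+n_B-1)) = 2000/900 = 2.2222.
        SD[R] = 1.4907.
Step 4: Continuity-corrected z = (R + 0.5 - E[R]) / SD[R] = (5 + 0.5 - 6.0000) / 1.4907 = -0.3354.
Step 5: Two-sided p-value via normal approximation = 2*(1 - Phi(|z|)) = 0.737316.
Step 6: alpha = 0.1. fail to reject H0.

R = 5, z = -0.3354, p = 0.737316, fail to reject H0.


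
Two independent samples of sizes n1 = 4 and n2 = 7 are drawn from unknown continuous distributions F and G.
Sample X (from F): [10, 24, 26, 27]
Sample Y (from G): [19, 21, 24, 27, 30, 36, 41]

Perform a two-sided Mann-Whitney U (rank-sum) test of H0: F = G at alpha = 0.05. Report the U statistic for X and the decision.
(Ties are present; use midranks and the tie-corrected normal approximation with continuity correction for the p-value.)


Step 1: Combine and sort all 11 observations; assign midranks.
sorted (value, group): (10,X), (19,Y), (21,Y), (24,X), (24,Y), (26,X), (27,X), (27,Y), (30,Y), (36,Y), (41,Y)
ranks: 10->1, 19->2, 21->3, 24->4.5, 24->4.5, 26->6, 27->7.5, 27->7.5, 30->9, 36->10, 41->11
Step 2: Rank sum for X: R1 = 1 + 4.5 + 6 + 7.5 = 19.
Step 3: U_X = R1 - n1(n1+1)/2 = 19 - 4*5/2 = 19 - 10 = 9.
       U_Y = n1*n2 - U_X = 28 - 9 = 19.
Step 4: Ties are present, so use the tie-corrected normal approximation (with continuity correction) for the p-value.
Step 5: p-value = 0.392932; compare to alpha = 0.05. fail to reject H0.

U_X = 9, p = 0.392932, fail to reject H0 at alpha = 0.05.


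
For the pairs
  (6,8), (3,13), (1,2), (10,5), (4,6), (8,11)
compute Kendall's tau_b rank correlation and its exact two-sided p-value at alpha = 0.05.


Step 1: Enumerate the 15 unordered pairs (i,j) with i<j and classify each by sign(x_j-x_i) * sign(y_j-y_i).
  (1,2):dx=-3,dy=+5->D; (1,3):dx=-5,dy=-6->C; (1,4):dx=+4,dy=-3->D; (1,5):dx=-2,dy=-2->C
  (1,6):dx=+2,dy=+3->C; (2,3):dx=-2,dy=-11->C; (2,4):dx=+7,dy=-8->D; (2,5):dx=+1,dy=-7->D
  (2,6):dx=+5,dy=-2->D; (3,4):dx=+9,dy=+3->C; (3,5):dx=+3,dy=+4->C; (3,6):dx=+7,dy=+9->C
  (4,5):dx=-6,dy=+1->D; (4,6):dx=-2,dy=+6->D; (5,6):dx=+4,dy=+5->C
Step 2: C = 8, D = 7, total pairs = 15.
Step 3: tau = (C - D)/(n(n-1)/2) = (8 - 7)/15 = 0.066667.
Step 4: Exact two-sided p-value (enumerate n! = 720 permutations of y under H0): p = 1.000000.
Step 5: alpha = 0.05. fail to reject H0.

tau_b = 0.0667 (C=8, D=7), p = 1.000000, fail to reject H0.


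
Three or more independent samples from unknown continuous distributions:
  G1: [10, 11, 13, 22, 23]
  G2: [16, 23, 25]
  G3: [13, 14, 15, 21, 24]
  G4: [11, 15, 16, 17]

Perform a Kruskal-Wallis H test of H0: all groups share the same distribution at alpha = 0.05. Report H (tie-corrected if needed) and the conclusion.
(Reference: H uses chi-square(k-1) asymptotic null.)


Step 1: Combine all N = 17 observations and assign midranks.
sorted (value, group, rank): (10,G1,1), (11,G1,2.5), (11,G4,2.5), (13,G1,4.5), (13,G3,4.5), (14,G3,6), (15,G3,7.5), (15,G4,7.5), (16,G2,9.5), (16,G4,9.5), (17,G4,11), (21,G3,12), (22,G1,13), (23,G1,14.5), (23,G2,14.5), (24,G3,16), (25,G2,17)
Step 2: Sum ranks within each group.
R_1 = 35.5 (n_1 = 5)
R_2 = 41 (n_2 = 3)
R_3 = 46 (n_3 = 5)
R_4 = 30.5 (n_4 = 4)
Step 3: H = 12/(N(N+1)) * sum(R_i^2/n_i) - 3(N+1)
     = 12/(17*18) * (35.5^2/5 + 41^2/3 + 46^2/5 + 30.5^2/4) - 3*18
     = 0.039216 * 1468.15 - 54
     = 3.574346.
Step 4: Ties present; correction factor C = 1 - 30/(17^3 - 17) = 0.993873. Corrected H = 3.574346 / 0.993873 = 3.596383.
Step 5: Under H0, H ~ chi^2(3); p-value = 0.308475.
Step 6: alpha = 0.05. fail to reject H0.

H = 3.5964, df = 3, p = 0.308475, fail to reject H0.


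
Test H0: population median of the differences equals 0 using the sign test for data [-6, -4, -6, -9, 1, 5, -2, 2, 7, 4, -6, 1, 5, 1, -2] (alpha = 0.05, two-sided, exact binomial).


Step 1: Discard zero differences. Original n = 15; n_eff = number of nonzero differences = 15.
Nonzero differences (with sign): -6, -4, -6, -9, +1, +5, -2, +2, +7, +4, -6, +1, +5, +1, -2
Step 2: Count signs: positive = 8, negative = 7.
Step 3: Under H0: P(positive) = 0.5, so the number of positives S ~ Bin(15, 0.5).
Step 4: Two-sided exact p-value = sum of Bin(15,0.5) probabilities at or below the observed probability = 1.000000.
Step 5: alpha = 0.05. fail to reject H0.

n_eff = 15, pos = 8, neg = 7, p = 1.000000, fail to reject H0.


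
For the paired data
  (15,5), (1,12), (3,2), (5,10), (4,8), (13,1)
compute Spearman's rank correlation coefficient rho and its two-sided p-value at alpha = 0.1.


Step 1: Rank x and y separately (midranks; no ties here).
rank(x): 15->6, 1->1, 3->2, 5->4, 4->3, 13->5
rank(y): 5->3, 12->6, 2->2, 10->5, 8->4, 1->1
Step 2: d_i = R_x(i) - R_y(i); compute d_i^2.
  (6-3)^2=9, (1-6)^2=25, (2-2)^2=0, (4-5)^2=1, (3-4)^2=1, (5-1)^2=16
sum(d^2) = 52.
Step 3: rho = 1 - 6*52 / (6*(6^2 - 1)) = 1 - 312/210 = -0.485714.
Step 4: Under H0, t = rho * sqrt((n-2)/(1-rho^2)) = -1.1113 ~ t(4).
Step 5: Two-sided p-value from the t-distribution with 4 df = 0.328723.
Step 6: alpha = 0.1. fail to reject H0.

rho = -0.4857, p = 0.328723, fail to reject H0 at alpha = 0.1.


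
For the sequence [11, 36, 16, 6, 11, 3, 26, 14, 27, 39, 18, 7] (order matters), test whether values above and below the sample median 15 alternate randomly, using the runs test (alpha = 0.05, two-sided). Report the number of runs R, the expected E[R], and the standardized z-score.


Step 1: Compute median = 15; label A = above, B = below.
Labels in order: BAABBBABAAAB  (n_A = 6, n_B = 6)
Step 2: Count runs R = 7.
Step 3: Under H0 (random ordering), E[R] = 2*n_A*n_B/(n_A+n_B) + 1 = 2*6*6/12 + 1 = 7.0000.
        Var[R] = 2*n_A*n_B*(2*n_A*n_B - n_A - n_B) / ((n_A+n_B)^2 * (n_A+n_B-1)) = 4320/1584 = 2.7273.
        SD[R] = 1.6514.
Step 4: R = E[R], so z = 0 with no continuity correction.
Step 5: Two-sided p-value via normal approximation = 2*(1 - Phi(|z|)) = 1.000000.
Step 6: alpha = 0.05. fail to reject H0.

R = 7, z = 0.0000, p = 1.000000, fail to reject H0.


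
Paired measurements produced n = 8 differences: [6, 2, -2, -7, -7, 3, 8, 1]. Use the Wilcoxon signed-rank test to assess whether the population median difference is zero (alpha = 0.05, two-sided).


Step 1: Drop any zero differences (none here) and take |d_i|.
|d| = [6, 2, 2, 7, 7, 3, 8, 1]
Step 2: Midrank |d_i| (ties get averaged ranks).
ranks: |6|->5, |2|->2.5, |2|->2.5, |7|->6.5, |7|->6.5, |3|->4, |8|->8, |1|->1
Step 3: Attach original signs; sum ranks with positive sign and with negative sign.
W+ = 5 + 2.5 + 4 + 8 + 1 = 20.5
W- = 2.5 + 6.5 + 6.5 = 15.5
(Check: W+ + W- = 36 should equal n(n+1)/2 = 36.)
Step 4: Test statistic W = min(W+, W-) = 15.5.
Step 5: Ties in |d|, so use the tie-corrected normal approximation.
        E[W] = n(n+1)/4 = 8*9/4 = 18.
        Tie groups: |d|=2 (t=2), |d|=7 (t=2); sum(t^3 - t) = 12.
        Var[W] = n(n+1)(2n+1)/24 - sum(t^3-t)/48 = 1224/24 - 12/48 = 50.75.
        z = (W - E[W]) / sqrt(Var[W]) = (15.5 - 18) / 7.1239 = -0.3509.
        Two-sided p = 2*Phi(z) = 0.725640.
Step 6: alpha = 0.05. fail to reject H0.

W+ = 20.5, W- = 15.5, W = min = 15.5, p = 0.725640, fail to reject H0.


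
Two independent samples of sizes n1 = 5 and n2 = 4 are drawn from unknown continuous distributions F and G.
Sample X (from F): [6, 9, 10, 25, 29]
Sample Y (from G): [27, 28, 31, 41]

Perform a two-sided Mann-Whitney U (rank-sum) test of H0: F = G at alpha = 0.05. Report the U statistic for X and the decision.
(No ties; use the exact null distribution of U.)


Step 1: Combine and sort all 9 observations; assign midranks.
sorted (value, group): (6,X), (9,X), (10,X), (25,X), (27,Y), (28,Y), (29,X), (31,Y), (41,Y)
ranks: 6->1, 9->2, 10->3, 25->4, 27->5, 28->6, 29->7, 31->8, 41->9
Step 2: Rank sum for X: R1 = 1 + 2 + 3 + 4 + 7 = 17.
Step 3: U_X = R1 - n1(n1+1)/2 = 17 - 5*6/2 = 17 - 15 = 2.
       U_Y = n1*n2 - U_X = 20 - 2 = 18.
Step 4: No ties, so the exact null distribution of U (based on enumerating the C(9,5) = 126 equally likely rank assignments) gives the two-sided p-value.
Step 5: p-value = 0.063492; compare to alpha = 0.05. fail to reject H0.

U_X = 2, p = 0.063492, fail to reject H0 at alpha = 0.05.


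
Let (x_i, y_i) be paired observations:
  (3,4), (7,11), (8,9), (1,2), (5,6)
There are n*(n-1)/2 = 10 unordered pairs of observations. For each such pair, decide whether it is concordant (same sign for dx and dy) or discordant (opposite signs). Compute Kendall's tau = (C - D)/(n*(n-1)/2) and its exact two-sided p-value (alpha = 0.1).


Step 1: Enumerate the 10 unordered pairs (i,j) with i<j and classify each by sign(x_j-x_i) * sign(y_j-y_i).
  (1,2):dx=+4,dy=+7->C; (1,3):dx=+5,dy=+5->C; (1,4):dx=-2,dy=-2->C; (1,5):dx=+2,dy=+2->C
  (2,3):dx=+1,dy=-2->D; (2,4):dx=-6,dy=-9->C; (2,5):dx=-2,dy=-5->C; (3,4):dx=-7,dy=-7->C
  (3,5):dx=-3,dy=-3->C; (4,5):dx=+4,dy=+4->C
Step 2: C = 9, D = 1, total pairs = 10.
Step 3: tau = (C - D)/(n(n-1)/2) = (9 - 1)/10 = 0.800000.
Step 4: Exact two-sided p-value (enumerate n! = 120 permutations of y under H0): p = 0.083333.
Step 5: alpha = 0.1. reject H0.

tau_b = 0.8000 (C=9, D=1), p = 0.083333, reject H0.


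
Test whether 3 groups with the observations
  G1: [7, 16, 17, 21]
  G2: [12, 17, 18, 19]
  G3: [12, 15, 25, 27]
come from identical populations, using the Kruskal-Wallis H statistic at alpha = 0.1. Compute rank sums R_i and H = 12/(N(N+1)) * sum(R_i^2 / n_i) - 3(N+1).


Step 1: Combine all N = 12 observations and assign midranks.
sorted (value, group, rank): (7,G1,1), (12,G2,2.5), (12,G3,2.5), (15,G3,4), (16,G1,5), (17,G1,6.5), (17,G2,6.5), (18,G2,8), (19,G2,9), (21,G1,10), (25,G3,11), (27,G3,12)
Step 2: Sum ranks within each group.
R_1 = 22.5 (n_1 = 4)
R_2 = 26 (n_2 = 4)
R_3 = 29.5 (n_3 = 4)
Step 3: H = 12/(N(N+1)) * sum(R_i^2/n_i) - 3(N+1)
     = 12/(12*13) * (22.5^2/4 + 26^2/4 + 29.5^2/4) - 3*13
     = 0.076923 * 513.125 - 39
     = 0.471154.
Step 4: Ties present; correction factor C = 1 - 12/(12^3 - 12) = 0.993007. Corrected H = 0.471154 / 0.993007 = 0.474472.
Step 5: Under H0, H ~ chi^2(2); p-value = 0.788805.
Step 6: alpha = 0.1. fail to reject H0.

H = 0.4745, df = 2, p = 0.788805, fail to reject H0.


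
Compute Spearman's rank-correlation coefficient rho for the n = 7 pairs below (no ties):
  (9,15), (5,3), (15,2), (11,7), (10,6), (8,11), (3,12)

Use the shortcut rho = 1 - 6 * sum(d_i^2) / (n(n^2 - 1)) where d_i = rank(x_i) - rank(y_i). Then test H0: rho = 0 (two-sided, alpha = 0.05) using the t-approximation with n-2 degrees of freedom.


Step 1: Rank x and y separately (midranks; no ties here).
rank(x): 9->4, 5->2, 15->7, 11->6, 10->5, 8->3, 3->1
rank(y): 15->7, 3->2, 2->1, 7->4, 6->3, 11->5, 12->6
Step 2: d_i = R_x(i) - R_y(i); compute d_i^2.
  (4-7)^2=9, (2-2)^2=0, (7-1)^2=36, (6-4)^2=4, (5-3)^2=4, (3-5)^2=4, (1-6)^2=25
sum(d^2) = 82.
Step 3: rho = 1 - 6*82 / (7*(7^2 - 1)) = 1 - 492/336 = -0.464286.
Step 4: Under H0, t = rho * sqrt((n-2)/(1-rho^2)) = -1.1722 ~ t(5).
Step 5: Two-sided p-value from the t-distribution with 5 df = 0.293934.
Step 6: alpha = 0.05. fail to reject H0.

rho = -0.4643, p = 0.293934, fail to reject H0 at alpha = 0.05.


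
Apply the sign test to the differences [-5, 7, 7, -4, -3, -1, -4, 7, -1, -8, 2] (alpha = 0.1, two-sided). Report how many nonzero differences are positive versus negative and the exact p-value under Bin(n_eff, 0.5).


Step 1: Discard zero differences. Original n = 11; n_eff = number of nonzero differences = 11.
Nonzero differences (with sign): -5, +7, +7, -4, -3, -1, -4, +7, -1, -8, +2
Step 2: Count signs: positive = 4, negative = 7.
Step 3: Under H0: P(positive) = 0.5, so the number of positives S ~ Bin(11, 0.5).
Step 4: Two-sided exact p-value = sum of Bin(11,0.5) probabilities at or below the observed probability = 0.548828.
Step 5: alpha = 0.1. fail to reject H0.

n_eff = 11, pos = 4, neg = 7, p = 0.548828, fail to reject H0.


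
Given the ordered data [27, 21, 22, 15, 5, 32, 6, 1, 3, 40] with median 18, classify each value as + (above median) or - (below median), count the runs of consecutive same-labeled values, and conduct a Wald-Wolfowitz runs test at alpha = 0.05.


Step 1: Compute median = 18; label A = above, B = below.
Labels in order: AAABBABBBA  (n_A = 5, n_B = 5)
Step 2: Count runs R = 5.
Step 3: Under H0 (random ordering), E[R] = 2*n_A*n_B/(n_A+n_B) + 1 = 2*5*5/10 + 1 = 6.0000.
        Var[R] = 2*n_A*n_B*(2*n_A*n_B - n_A - n_B) / ((n_A+n_B)^2 * (n_A+n_B-1)) = 2000/900 = 2.2222.
        SD[R] = 1.4907.
Step 4: Continuity-corrected z = (R + 0.5 - E[R]) / SD[R] = (5 + 0.5 - 6.0000) / 1.4907 = -0.3354.
Step 5: Two-sided p-value via normal approximation = 2*(1 - Phi(|z|)) = 0.737316.
Step 6: alpha = 0.05. fail to reject H0.

R = 5, z = -0.3354, p = 0.737316, fail to reject H0.


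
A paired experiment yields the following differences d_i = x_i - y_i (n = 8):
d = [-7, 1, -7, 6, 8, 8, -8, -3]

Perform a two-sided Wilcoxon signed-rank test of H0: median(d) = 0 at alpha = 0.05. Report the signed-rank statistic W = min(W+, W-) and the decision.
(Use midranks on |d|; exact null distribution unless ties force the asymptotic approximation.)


Step 1: Drop any zero differences (none here) and take |d_i|.
|d| = [7, 1, 7, 6, 8, 8, 8, 3]
Step 2: Midrank |d_i| (ties get averaged ranks).
ranks: |7|->4.5, |1|->1, |7|->4.5, |6|->3, |8|->7, |8|->7, |8|->7, |3|->2
Step 3: Attach original signs; sum ranks with positive sign and with negative sign.
W+ = 1 + 3 + 7 + 7 = 18
W- = 4.5 + 4.5 + 7 + 2 = 18
(Check: W+ + W- = 36 should equal n(n+1)/2 = 36.)
Step 4: Test statistic W = min(W+, W-) = 18.
Step 5: Ties in |d|, so use the tie-corrected normal approximation.
        E[W] = n(n+1)/4 = 8*9/4 = 18.
        Tie groups: |d|=7 (t=2), |d|=8 (t=3); sum(t^3 - t) = 30.
        Var[W] = n(n+1)(2n+1)/24 - sum(t^3-t)/48 = 1224/24 - 30/48 = 50.375.
        z = (W - E[W]) / sqrt(Var[W]) = (18 - 18) / 7.0975 = 0.0000.
        Two-sided p = 2*Phi(z) = 1.000000.
Step 6: alpha = 0.05. fail to reject H0.

W+ = 18, W- = 18, W = min = 18, p = 1.000000, fail to reject H0.


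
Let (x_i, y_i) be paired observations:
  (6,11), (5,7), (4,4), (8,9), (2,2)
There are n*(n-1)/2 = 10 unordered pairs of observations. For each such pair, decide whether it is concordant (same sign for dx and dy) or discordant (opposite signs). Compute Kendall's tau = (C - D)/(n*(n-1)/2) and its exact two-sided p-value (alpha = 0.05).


Step 1: Enumerate the 10 unordered pairs (i,j) with i<j and classify each by sign(x_j-x_i) * sign(y_j-y_i).
  (1,2):dx=-1,dy=-4->C; (1,3):dx=-2,dy=-7->C; (1,4):dx=+2,dy=-2->D; (1,5):dx=-4,dy=-9->C
  (2,3):dx=-1,dy=-3->C; (2,4):dx=+3,dy=+2->C; (2,5):dx=-3,dy=-5->C; (3,4):dx=+4,dy=+5->C
  (3,5):dx=-2,dy=-2->C; (4,5):dx=-6,dy=-7->C
Step 2: C = 9, D = 1, total pairs = 10.
Step 3: tau = (C - D)/(n(n-1)/2) = (9 - 1)/10 = 0.800000.
Step 4: Exact two-sided p-value (enumerate n! = 120 permutations of y under H0): p = 0.083333.
Step 5: alpha = 0.05. fail to reject H0.

tau_b = 0.8000 (C=9, D=1), p = 0.083333, fail to reject H0.


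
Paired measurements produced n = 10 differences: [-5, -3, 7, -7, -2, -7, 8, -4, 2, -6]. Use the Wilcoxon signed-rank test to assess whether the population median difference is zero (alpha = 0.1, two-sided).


Step 1: Drop any zero differences (none here) and take |d_i|.
|d| = [5, 3, 7, 7, 2, 7, 8, 4, 2, 6]
Step 2: Midrank |d_i| (ties get averaged ranks).
ranks: |5|->5, |3|->3, |7|->8, |7|->8, |2|->1.5, |7|->8, |8|->10, |4|->4, |2|->1.5, |6|->6
Step 3: Attach original signs; sum ranks with positive sign and with negative sign.
W+ = 8 + 10 + 1.5 = 19.5
W- = 5 + 3 + 8 + 1.5 + 8 + 4 + 6 = 35.5
(Check: W+ + W- = 55 should equal n(n+1)/2 = 55.)
Step 4: Test statistic W = min(W+, W-) = 19.5.
Step 5: Ties in |d|, so use the tie-corrected normal approximation.
        E[W] = n(n+1)/4 = 10*11/4 = 27.5.
        Tie groups: |d|=2 (t=2), |d|=7 (t=3); sum(t^3 - t) = 30.
        Var[W] = n(n+1)(2n+1)/24 - sum(t^3-t)/48 = 2310/24 - 30/48 = 95.625.
        z = (W - E[W]) / sqrt(Var[W]) = (19.5 - 27.5) / 9.7788 = -0.8181.
        Two-sided p = 2*Phi(z) = 0.413302.
Step 6: alpha = 0.1. fail to reject H0.

W+ = 19.5, W- = 35.5, W = min = 19.5, p = 0.413302, fail to reject H0.


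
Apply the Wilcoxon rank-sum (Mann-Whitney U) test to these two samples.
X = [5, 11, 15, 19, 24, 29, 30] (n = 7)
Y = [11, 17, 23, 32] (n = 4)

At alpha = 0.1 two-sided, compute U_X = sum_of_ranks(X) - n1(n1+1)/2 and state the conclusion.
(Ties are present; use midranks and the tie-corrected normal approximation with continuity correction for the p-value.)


Step 1: Combine and sort all 11 observations; assign midranks.
sorted (value, group): (5,X), (11,X), (11,Y), (15,X), (17,Y), (19,X), (23,Y), (24,X), (29,X), (30,X), (32,Y)
ranks: 5->1, 11->2.5, 11->2.5, 15->4, 17->5, 19->6, 23->7, 24->8, 29->9, 30->10, 32->11
Step 2: Rank sum for X: R1 = 1 + 2.5 + 4 + 6 + 8 + 9 + 10 = 40.5.
Step 3: U_X = R1 - n1(n1+1)/2 = 40.5 - 7*8/2 = 40.5 - 28 = 12.5.
       U_Y = n1*n2 - U_X = 28 - 12.5 = 15.5.
Step 4: Ties are present, so use the tie-corrected normal approximation (with continuity correction) for the p-value.
Step 5: p-value = 0.849769; compare to alpha = 0.1. fail to reject H0.

U_X = 12.5, p = 0.849769, fail to reject H0 at alpha = 0.1.


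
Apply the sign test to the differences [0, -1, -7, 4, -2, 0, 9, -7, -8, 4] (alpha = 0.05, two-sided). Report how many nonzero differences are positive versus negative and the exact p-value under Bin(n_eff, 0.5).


Step 1: Discard zero differences. Original n = 10; n_eff = number of nonzero differences = 8.
Nonzero differences (with sign): -1, -7, +4, -2, +9, -7, -8, +4
Step 2: Count signs: positive = 3, negative = 5.
Step 3: Under H0: P(positive) = 0.5, so the number of positives S ~ Bin(8, 0.5).
Step 4: Two-sided exact p-value = sum of Bin(8,0.5) probabilities at or below the observed probability = 0.726562.
Step 5: alpha = 0.05. fail to reject H0.

n_eff = 8, pos = 3, neg = 5, p = 0.726562, fail to reject H0.


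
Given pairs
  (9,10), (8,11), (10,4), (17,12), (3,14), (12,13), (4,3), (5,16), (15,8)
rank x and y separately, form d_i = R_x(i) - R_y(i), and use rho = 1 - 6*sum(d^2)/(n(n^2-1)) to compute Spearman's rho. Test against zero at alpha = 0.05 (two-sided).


Step 1: Rank x and y separately (midranks; no ties here).
rank(x): 9->5, 8->4, 10->6, 17->9, 3->1, 12->7, 4->2, 5->3, 15->8
rank(y): 10->4, 11->5, 4->2, 12->6, 14->8, 13->7, 3->1, 16->9, 8->3
Step 2: d_i = R_x(i) - R_y(i); compute d_i^2.
  (5-4)^2=1, (4-5)^2=1, (6-2)^2=16, (9-6)^2=9, (1-8)^2=49, (7-7)^2=0, (2-1)^2=1, (3-9)^2=36, (8-3)^2=25
sum(d^2) = 138.
Step 3: rho = 1 - 6*138 / (9*(9^2 - 1)) = 1 - 828/720 = -0.150000.
Step 4: Under H0, t = rho * sqrt((n-2)/(1-rho^2)) = -0.4014 ~ t(7).
Step 5: Two-sided p-value from the t-distribution with 7 df = 0.700094.
Step 6: alpha = 0.05. fail to reject H0.

rho = -0.1500, p = 0.700094, fail to reject H0 at alpha = 0.05.


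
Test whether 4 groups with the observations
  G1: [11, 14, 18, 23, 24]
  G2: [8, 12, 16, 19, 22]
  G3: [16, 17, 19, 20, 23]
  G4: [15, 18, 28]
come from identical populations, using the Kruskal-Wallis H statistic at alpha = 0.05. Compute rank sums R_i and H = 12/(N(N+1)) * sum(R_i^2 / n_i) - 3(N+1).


Step 1: Combine all N = 18 observations and assign midranks.
sorted (value, group, rank): (8,G2,1), (11,G1,2), (12,G2,3), (14,G1,4), (15,G4,5), (16,G2,6.5), (16,G3,6.5), (17,G3,8), (18,G1,9.5), (18,G4,9.5), (19,G2,11.5), (19,G3,11.5), (20,G3,13), (22,G2,14), (23,G1,15.5), (23,G3,15.5), (24,G1,17), (28,G4,18)
Step 2: Sum ranks within each group.
R_1 = 48 (n_1 = 5)
R_2 = 36 (n_2 = 5)
R_3 = 54.5 (n_3 = 5)
R_4 = 32.5 (n_4 = 3)
Step 3: H = 12/(N(N+1)) * sum(R_i^2/n_i) - 3(N+1)
     = 12/(18*19) * (48^2/5 + 36^2/5 + 54.5^2/5 + 32.5^2/3) - 3*19
     = 0.035088 * 1666.13 - 57
     = 1.460819.
Step 4: Ties present; correction factor C = 1 - 24/(18^3 - 18) = 0.995872. Corrected H = 1.460819 / 0.995872 = 1.466874.
Step 5: Under H0, H ~ chi^2(3); p-value = 0.689937.
Step 6: alpha = 0.05. fail to reject H0.

H = 1.4669, df = 3, p = 0.689937, fail to reject H0.


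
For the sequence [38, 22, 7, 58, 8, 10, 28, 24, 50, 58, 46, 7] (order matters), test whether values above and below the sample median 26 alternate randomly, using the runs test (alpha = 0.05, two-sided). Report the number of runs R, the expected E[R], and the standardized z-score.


Step 1: Compute median = 26; label A = above, B = below.
Labels in order: ABBABBABAAAB  (n_A = 6, n_B = 6)
Step 2: Count runs R = 8.
Step 3: Under H0 (random ordering), E[R] = 2*n_A*n_B/(n_A+n_B) + 1 = 2*6*6/12 + 1 = 7.0000.
        Var[R] = 2*n_A*n_B*(2*n_A*n_B - n_A - n_B) / ((n_A+n_B)^2 * (n_A+n_B-1)) = 4320/1584 = 2.7273.
        SD[R] = 1.6514.
Step 4: Continuity-corrected z = (R - 0.5 - E[R]) / SD[R] = (8 - 0.5 - 7.0000) / 1.6514 = 0.3028.
Step 5: Two-sided p-value via normal approximation = 2*(1 - Phi(|z|)) = 0.762069.
Step 6: alpha = 0.05. fail to reject H0.

R = 8, z = 0.3028, p = 0.762069, fail to reject H0.


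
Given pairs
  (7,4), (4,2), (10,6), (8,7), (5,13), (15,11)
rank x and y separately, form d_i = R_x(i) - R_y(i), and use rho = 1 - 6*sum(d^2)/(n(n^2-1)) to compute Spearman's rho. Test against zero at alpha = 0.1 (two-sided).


Step 1: Rank x and y separately (midranks; no ties here).
rank(x): 7->3, 4->1, 10->5, 8->4, 5->2, 15->6
rank(y): 4->2, 2->1, 6->3, 7->4, 13->6, 11->5
Step 2: d_i = R_x(i) - R_y(i); compute d_i^2.
  (3-2)^2=1, (1-1)^2=0, (5-3)^2=4, (4-4)^2=0, (2-6)^2=16, (6-5)^2=1
sum(d^2) = 22.
Step 3: rho = 1 - 6*22 / (6*(6^2 - 1)) = 1 - 132/210 = 0.371429.
Step 4: Under H0, t = rho * sqrt((n-2)/(1-rho^2)) = 0.8001 ~ t(4).
Step 5: Two-sided p-value from the t-distribution with 4 df = 0.468478.
Step 6: alpha = 0.1. fail to reject H0.

rho = 0.3714, p = 0.468478, fail to reject H0 at alpha = 0.1.


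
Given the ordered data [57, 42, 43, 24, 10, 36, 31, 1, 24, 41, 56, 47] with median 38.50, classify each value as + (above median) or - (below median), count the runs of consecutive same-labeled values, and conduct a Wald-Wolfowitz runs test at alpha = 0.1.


Step 1: Compute median = 38.50; label A = above, B = below.
Labels in order: AAABBBBBBAAA  (n_A = 6, n_B = 6)
Step 2: Count runs R = 3.
Step 3: Under H0 (random ordering), E[R] = 2*n_A*n_B/(n_A+n_B) + 1 = 2*6*6/12 + 1 = 7.0000.
        Var[R] = 2*n_A*n_B*(2*n_A*n_B - n_A - n_B) / ((n_A+n_B)^2 * (n_A+n_B-1)) = 4320/1584 = 2.7273.
        SD[R] = 1.6514.
Step 4: Continuity-corrected z = (R + 0.5 - E[R]) / SD[R] = (3 + 0.5 - 7.0000) / 1.6514 = -2.1194.
Step 5: Two-sided p-value via normal approximation = 2*(1 - Phi(|z|)) = 0.034060.
Step 6: alpha = 0.1. reject H0.

R = 3, z = -2.1194, p = 0.034060, reject H0.


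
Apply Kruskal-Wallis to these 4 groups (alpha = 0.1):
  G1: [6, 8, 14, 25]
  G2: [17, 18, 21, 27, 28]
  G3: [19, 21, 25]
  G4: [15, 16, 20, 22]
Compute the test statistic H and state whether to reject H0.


Step 1: Combine all N = 16 observations and assign midranks.
sorted (value, group, rank): (6,G1,1), (8,G1,2), (14,G1,3), (15,G4,4), (16,G4,5), (17,G2,6), (18,G2,7), (19,G3,8), (20,G4,9), (21,G2,10.5), (21,G3,10.5), (22,G4,12), (25,G1,13.5), (25,G3,13.5), (27,G2,15), (28,G2,16)
Step 2: Sum ranks within each group.
R_1 = 19.5 (n_1 = 4)
R_2 = 54.5 (n_2 = 5)
R_3 = 32 (n_3 = 3)
R_4 = 30 (n_4 = 4)
Step 3: H = 12/(N(N+1)) * sum(R_i^2/n_i) - 3(N+1)
     = 12/(16*17) * (19.5^2/4 + 54.5^2/5 + 32^2/3 + 30^2/4) - 3*17
     = 0.044118 * 1255.45 - 51
     = 4.387316.
Step 4: Ties present; correction factor C = 1 - 12/(16^3 - 16) = 0.997059. Corrected H = 4.387316 / 0.997059 = 4.400258.
Step 5: Under H0, H ~ chi^2(3); p-value = 0.221361.
Step 6: alpha = 0.1. fail to reject H0.

H = 4.4003, df = 3, p = 0.221361, fail to reject H0.


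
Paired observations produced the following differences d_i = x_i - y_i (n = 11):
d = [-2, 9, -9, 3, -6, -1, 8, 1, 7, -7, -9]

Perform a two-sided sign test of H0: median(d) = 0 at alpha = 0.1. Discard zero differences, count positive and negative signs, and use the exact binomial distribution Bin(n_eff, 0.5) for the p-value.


Step 1: Discard zero differences. Original n = 11; n_eff = number of nonzero differences = 11.
Nonzero differences (with sign): -2, +9, -9, +3, -6, -1, +8, +1, +7, -7, -9
Step 2: Count signs: positive = 5, negative = 6.
Step 3: Under H0: P(positive) = 0.5, so the number of positives S ~ Bin(11, 0.5).
Step 4: Two-sided exact p-value = sum of Bin(11,0.5) probabilities at or below the observed probability = 1.000000.
Step 5: alpha = 0.1. fail to reject H0.

n_eff = 11, pos = 5, neg = 6, p = 1.000000, fail to reject H0.


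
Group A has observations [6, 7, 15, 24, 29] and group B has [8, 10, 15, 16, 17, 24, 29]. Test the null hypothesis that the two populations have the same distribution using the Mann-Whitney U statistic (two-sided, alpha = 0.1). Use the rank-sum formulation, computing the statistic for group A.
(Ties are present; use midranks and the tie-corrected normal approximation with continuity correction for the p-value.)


Step 1: Combine and sort all 12 observations; assign midranks.
sorted (value, group): (6,X), (7,X), (8,Y), (10,Y), (15,X), (15,Y), (16,Y), (17,Y), (24,X), (24,Y), (29,X), (29,Y)
ranks: 6->1, 7->2, 8->3, 10->4, 15->5.5, 15->5.5, 16->7, 17->8, 24->9.5, 24->9.5, 29->11.5, 29->11.5
Step 2: Rank sum for X: R1 = 1 + 2 + 5.5 + 9.5 + 11.5 = 29.5.
Step 3: U_X = R1 - n1(n1+1)/2 = 29.5 - 5*6/2 = 29.5 - 15 = 14.5.
       U_Y = n1*n2 - U_X = 35 - 14.5 = 20.5.
Step 4: Ties are present, so use the tie-corrected normal approximation (with continuity correction) for the p-value.
Step 5: p-value = 0.683167; compare to alpha = 0.1. fail to reject H0.

U_X = 14.5, p = 0.683167, fail to reject H0 at alpha = 0.1.


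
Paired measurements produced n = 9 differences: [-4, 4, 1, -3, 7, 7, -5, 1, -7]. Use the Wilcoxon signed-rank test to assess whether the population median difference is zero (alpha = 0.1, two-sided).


Step 1: Drop any zero differences (none here) and take |d_i|.
|d| = [4, 4, 1, 3, 7, 7, 5, 1, 7]
Step 2: Midrank |d_i| (ties get averaged ranks).
ranks: |4|->4.5, |4|->4.5, |1|->1.5, |3|->3, |7|->8, |7|->8, |5|->6, |1|->1.5, |7|->8
Step 3: Attach original signs; sum ranks with positive sign and with negative sign.
W+ = 4.5 + 1.5 + 8 + 8 + 1.5 = 23.5
W- = 4.5 + 3 + 6 + 8 = 21.5
(Check: W+ + W- = 45 should equal n(n+1)/2 = 45.)
Step 4: Test statistic W = min(W+, W-) = 21.5.
Step 5: Ties in |d|, so use the tie-corrected normal approximation.
        E[W] = n(n+1)/4 = 9*10/4 = 22.5.
        Tie groups: |d|=1 (t=2), |d|=4 (t=2), |d|=7 (t=3); sum(t^3 - t) = 36.
        Var[W] = n(n+1)(2n+1)/24 - sum(t^3-t)/48 = 1710/24 - 36/48 = 70.5.
        z = (W - E[W]) / sqrt(Var[W]) = (21.5 - 22.5) / 8.3964 = -0.1191.
        Two-sided p = 2*Phi(z) = 0.905198.
Step 6: alpha = 0.1. fail to reject H0.

W+ = 23.5, W- = 21.5, W = min = 21.5, p = 0.905198, fail to reject H0.


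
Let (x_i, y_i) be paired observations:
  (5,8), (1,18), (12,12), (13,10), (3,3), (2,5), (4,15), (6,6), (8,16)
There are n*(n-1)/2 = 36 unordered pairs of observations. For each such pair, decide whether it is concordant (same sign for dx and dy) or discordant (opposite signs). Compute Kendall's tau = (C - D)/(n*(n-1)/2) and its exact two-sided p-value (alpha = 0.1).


Step 1: Enumerate the 36 unordered pairs (i,j) with i<j and classify each by sign(x_j-x_i) * sign(y_j-y_i).
  (1,2):dx=-4,dy=+10->D; (1,3):dx=+7,dy=+4->C; (1,4):dx=+8,dy=+2->C; (1,5):dx=-2,dy=-5->C
  (1,6):dx=-3,dy=-3->C; (1,7):dx=-1,dy=+7->D; (1,8):dx=+1,dy=-2->D; (1,9):dx=+3,dy=+8->C
  (2,3):dx=+11,dy=-6->D; (2,4):dx=+12,dy=-8->D; (2,5):dx=+2,dy=-15->D; (2,6):dx=+1,dy=-13->D
  (2,7):dx=+3,dy=-3->D; (2,8):dx=+5,dy=-12->D; (2,9):dx=+7,dy=-2->D; (3,4):dx=+1,dy=-2->D
  (3,5):dx=-9,dy=-9->C; (3,6):dx=-10,dy=-7->C; (3,7):dx=-8,dy=+3->D; (3,8):dx=-6,dy=-6->C
  (3,9):dx=-4,dy=+4->D; (4,5):dx=-10,dy=-7->C; (4,6):dx=-11,dy=-5->C; (4,7):dx=-9,dy=+5->D
  (4,8):dx=-7,dy=-4->C; (4,9):dx=-5,dy=+6->D; (5,6):dx=-1,dy=+2->D; (5,7):dx=+1,dy=+12->C
  (5,8):dx=+3,dy=+3->C; (5,9):dx=+5,dy=+13->C; (6,7):dx=+2,dy=+10->C; (6,8):dx=+4,dy=+1->C
  (6,9):dx=+6,dy=+11->C; (7,8):dx=+2,dy=-9->D; (7,9):dx=+4,dy=+1->C; (8,9):dx=+2,dy=+10->C
Step 2: C = 19, D = 17, total pairs = 36.
Step 3: tau = (C - D)/(n(n-1)/2) = (19 - 17)/36 = 0.055556.
Step 4: Exact two-sided p-value (enumerate n! = 362880 permutations of y under H0): p = 0.919455.
Step 5: alpha = 0.1. fail to reject H0.

tau_b = 0.0556 (C=19, D=17), p = 0.919455, fail to reject H0.


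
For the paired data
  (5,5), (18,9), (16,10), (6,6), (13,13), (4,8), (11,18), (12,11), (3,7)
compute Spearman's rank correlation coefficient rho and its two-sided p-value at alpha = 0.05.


Step 1: Rank x and y separately (midranks; no ties here).
rank(x): 5->3, 18->9, 16->8, 6->4, 13->7, 4->2, 11->5, 12->6, 3->1
rank(y): 5->1, 9->5, 10->6, 6->2, 13->8, 8->4, 18->9, 11->7, 7->3
Step 2: d_i = R_x(i) - R_y(i); compute d_i^2.
  (3-1)^2=4, (9-5)^2=16, (8-6)^2=4, (4-2)^2=4, (7-8)^2=1, (2-4)^2=4, (5-9)^2=16, (6-7)^2=1, (1-3)^2=4
sum(d^2) = 54.
Step 3: rho = 1 - 6*54 / (9*(9^2 - 1)) = 1 - 324/720 = 0.550000.
Step 4: Under H0, t = rho * sqrt((n-2)/(1-rho^2)) = 1.7424 ~ t(7).
Step 5: Two-sided p-value from the t-distribution with 7 df = 0.124977.
Step 6: alpha = 0.05. fail to reject H0.

rho = 0.5500, p = 0.124977, fail to reject H0 at alpha = 0.05.


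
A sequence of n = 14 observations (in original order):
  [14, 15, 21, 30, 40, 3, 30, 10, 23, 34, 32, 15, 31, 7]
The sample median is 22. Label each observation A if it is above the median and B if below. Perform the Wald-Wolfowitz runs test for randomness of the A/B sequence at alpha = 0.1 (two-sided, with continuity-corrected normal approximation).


Step 1: Compute median = 22; label A = above, B = below.
Labels in order: BBBAABABAAABAB  (n_A = 7, n_B = 7)
Step 2: Count runs R = 9.
Step 3: Under H0 (random ordering), E[R] = 2*n_A*n_B/(n_A+n_B) + 1 = 2*7*7/14 + 1 = 8.0000.
        Var[R] = 2*n_A*n_B*(2*n_A*n_B - n_A - n_B) / ((n_A+n_B)^2 * (n_A+n_B-1)) = 8232/2548 = 3.2308.
        SD[R] = 1.7974.
Step 4: Continuity-corrected z = (R - 0.5 - E[R]) / SD[R] = (9 - 0.5 - 8.0000) / 1.7974 = 0.2782.
Step 5: Two-sided p-value via normal approximation = 2*(1 - Phi(|z|)) = 0.780879.
Step 6: alpha = 0.1. fail to reject H0.

R = 9, z = 0.2782, p = 0.780879, fail to reject H0.


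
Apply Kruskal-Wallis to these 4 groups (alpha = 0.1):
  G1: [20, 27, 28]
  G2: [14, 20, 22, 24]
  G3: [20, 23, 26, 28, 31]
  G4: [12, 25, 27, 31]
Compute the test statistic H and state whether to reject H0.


Step 1: Combine all N = 16 observations and assign midranks.
sorted (value, group, rank): (12,G4,1), (14,G2,2), (20,G1,4), (20,G2,4), (20,G3,4), (22,G2,6), (23,G3,7), (24,G2,8), (25,G4,9), (26,G3,10), (27,G1,11.5), (27,G4,11.5), (28,G1,13.5), (28,G3,13.5), (31,G3,15.5), (31,G4,15.5)
Step 2: Sum ranks within each group.
R_1 = 29 (n_1 = 3)
R_2 = 20 (n_2 = 4)
R_3 = 50 (n_3 = 5)
R_4 = 37 (n_4 = 4)
Step 3: H = 12/(N(N+1)) * sum(R_i^2/n_i) - 3(N+1)
     = 12/(16*17) * (29^2/3 + 20^2/4 + 50^2/5 + 37^2/4) - 3*17
     = 0.044118 * 1222.58 - 51
     = 2.937500.
Step 4: Ties present; correction factor C = 1 - 42/(16^3 - 16) = 0.989706. Corrected H = 2.937500 / 0.989706 = 2.968053.
Step 5: Under H0, H ~ chi^2(3); p-value = 0.396577.
Step 6: alpha = 0.1. fail to reject H0.

H = 2.9681, df = 3, p = 0.396577, fail to reject H0.


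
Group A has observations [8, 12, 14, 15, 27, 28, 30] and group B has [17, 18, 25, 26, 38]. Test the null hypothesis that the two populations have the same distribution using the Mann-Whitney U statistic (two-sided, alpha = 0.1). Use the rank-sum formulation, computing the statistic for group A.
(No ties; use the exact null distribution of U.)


Step 1: Combine and sort all 12 observations; assign midranks.
sorted (value, group): (8,X), (12,X), (14,X), (15,X), (17,Y), (18,Y), (25,Y), (26,Y), (27,X), (28,X), (30,X), (38,Y)
ranks: 8->1, 12->2, 14->3, 15->4, 17->5, 18->6, 25->7, 26->8, 27->9, 28->10, 30->11, 38->12
Step 2: Rank sum for X: R1 = 1 + 2 + 3 + 4 + 9 + 10 + 11 = 40.
Step 3: U_X = R1 - n1(n1+1)/2 = 40 - 7*8/2 = 40 - 28 = 12.
       U_Y = n1*n2 - U_X = 35 - 12 = 23.
Step 4: No ties, so the exact null distribution of U (based on enumerating the C(12,7) = 792 equally likely rank assignments) gives the two-sided p-value.
Step 5: p-value = 0.431818; compare to alpha = 0.1. fail to reject H0.

U_X = 12, p = 0.431818, fail to reject H0 at alpha = 0.1.


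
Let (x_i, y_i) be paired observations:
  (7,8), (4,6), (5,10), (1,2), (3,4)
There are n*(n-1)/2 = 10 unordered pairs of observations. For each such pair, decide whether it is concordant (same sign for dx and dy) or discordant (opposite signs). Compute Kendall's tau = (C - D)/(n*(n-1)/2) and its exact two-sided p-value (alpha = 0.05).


Step 1: Enumerate the 10 unordered pairs (i,j) with i<j and classify each by sign(x_j-x_i) * sign(y_j-y_i).
  (1,2):dx=-3,dy=-2->C; (1,3):dx=-2,dy=+2->D; (1,4):dx=-6,dy=-6->C; (1,5):dx=-4,dy=-4->C
  (2,3):dx=+1,dy=+4->C; (2,4):dx=-3,dy=-4->C; (2,5):dx=-1,dy=-2->C; (3,4):dx=-4,dy=-8->C
  (3,5):dx=-2,dy=-6->C; (4,5):dx=+2,dy=+2->C
Step 2: C = 9, D = 1, total pairs = 10.
Step 3: tau = (C - D)/(n(n-1)/2) = (9 - 1)/10 = 0.800000.
Step 4: Exact two-sided p-value (enumerate n! = 120 permutations of y under H0): p = 0.083333.
Step 5: alpha = 0.05. fail to reject H0.

tau_b = 0.8000 (C=9, D=1), p = 0.083333, fail to reject H0.


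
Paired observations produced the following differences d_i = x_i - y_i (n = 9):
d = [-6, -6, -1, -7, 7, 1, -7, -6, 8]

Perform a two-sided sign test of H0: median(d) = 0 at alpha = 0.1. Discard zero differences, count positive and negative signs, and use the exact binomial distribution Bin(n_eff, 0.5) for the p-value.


Step 1: Discard zero differences. Original n = 9; n_eff = number of nonzero differences = 9.
Nonzero differences (with sign): -6, -6, -1, -7, +7, +1, -7, -6, +8
Step 2: Count signs: positive = 3, negative = 6.
Step 3: Under H0: P(positive) = 0.5, so the number of positives S ~ Bin(9, 0.5).
Step 4: Two-sided exact p-value = sum of Bin(9,0.5) probabilities at or below the observed probability = 0.507812.
Step 5: alpha = 0.1. fail to reject H0.

n_eff = 9, pos = 3, neg = 6, p = 0.507812, fail to reject H0.


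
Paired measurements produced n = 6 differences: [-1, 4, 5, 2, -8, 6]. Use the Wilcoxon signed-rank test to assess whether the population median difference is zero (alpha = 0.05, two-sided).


Step 1: Drop any zero differences (none here) and take |d_i|.
|d| = [1, 4, 5, 2, 8, 6]
Step 2: Midrank |d_i| (ties get averaged ranks).
ranks: |1|->1, |4|->3, |5|->4, |2|->2, |8|->6, |6|->5
Step 3: Attach original signs; sum ranks with positive sign and with negative sign.
W+ = 3 + 4 + 2 + 5 = 14
W- = 1 + 6 = 7
(Check: W+ + W- = 21 should equal n(n+1)/2 = 21.)
Step 4: Test statistic W = min(W+, W-) = 7.
Step 5: No ties, so the exact null distribution over the 2^6 = 64 sign assignments gives the two-sided p-value = 0.562500.
Step 6: alpha = 0.05. fail to reject H0.

W+ = 14, W- = 7, W = min = 7, p = 0.562500, fail to reject H0.


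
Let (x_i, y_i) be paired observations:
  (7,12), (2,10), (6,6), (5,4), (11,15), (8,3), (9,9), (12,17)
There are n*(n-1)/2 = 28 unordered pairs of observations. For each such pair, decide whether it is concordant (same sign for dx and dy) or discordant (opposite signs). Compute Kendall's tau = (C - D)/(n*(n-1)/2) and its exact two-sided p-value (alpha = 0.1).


Step 1: Enumerate the 28 unordered pairs (i,j) with i<j and classify each by sign(x_j-x_i) * sign(y_j-y_i).
  (1,2):dx=-5,dy=-2->C; (1,3):dx=-1,dy=-6->C; (1,4):dx=-2,dy=-8->C; (1,5):dx=+4,dy=+3->C
  (1,6):dx=+1,dy=-9->D; (1,7):dx=+2,dy=-3->D; (1,8):dx=+5,dy=+5->C; (2,3):dx=+4,dy=-4->D
  (2,4):dx=+3,dy=-6->D; (2,5):dx=+9,dy=+5->C; (2,6):dx=+6,dy=-7->D; (2,7):dx=+7,dy=-1->D
  (2,8):dx=+10,dy=+7->C; (3,4):dx=-1,dy=-2->C; (3,5):dx=+5,dy=+9->C; (3,6):dx=+2,dy=-3->D
  (3,7):dx=+3,dy=+3->C; (3,8):dx=+6,dy=+11->C; (4,5):dx=+6,dy=+11->C; (4,6):dx=+3,dy=-1->D
  (4,7):dx=+4,dy=+5->C; (4,8):dx=+7,dy=+13->C; (5,6):dx=-3,dy=-12->C; (5,7):dx=-2,dy=-6->C
  (5,8):dx=+1,dy=+2->C; (6,7):dx=+1,dy=+6->C; (6,8):dx=+4,dy=+14->C; (7,8):dx=+3,dy=+8->C
Step 2: C = 20, D = 8, total pairs = 28.
Step 3: tau = (C - D)/(n(n-1)/2) = (20 - 8)/28 = 0.428571.
Step 4: Exact two-sided p-value (enumerate n! = 40320 permutations of y under H0): p = 0.178869.
Step 5: alpha = 0.1. fail to reject H0.

tau_b = 0.4286 (C=20, D=8), p = 0.178869, fail to reject H0.


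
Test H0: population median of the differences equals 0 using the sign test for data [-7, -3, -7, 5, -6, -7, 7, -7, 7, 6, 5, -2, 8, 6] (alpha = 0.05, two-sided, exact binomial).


Step 1: Discard zero differences. Original n = 14; n_eff = number of nonzero differences = 14.
Nonzero differences (with sign): -7, -3, -7, +5, -6, -7, +7, -7, +7, +6, +5, -2, +8, +6
Step 2: Count signs: positive = 7, negative = 7.
Step 3: Under H0: P(positive) = 0.5, so the number of positives S ~ Bin(14, 0.5).
Step 4: Two-sided exact p-value = sum of Bin(14,0.5) probabilities at or below the observed probability = 1.000000.
Step 5: alpha = 0.05. fail to reject H0.

n_eff = 14, pos = 7, neg = 7, p = 1.000000, fail to reject H0.


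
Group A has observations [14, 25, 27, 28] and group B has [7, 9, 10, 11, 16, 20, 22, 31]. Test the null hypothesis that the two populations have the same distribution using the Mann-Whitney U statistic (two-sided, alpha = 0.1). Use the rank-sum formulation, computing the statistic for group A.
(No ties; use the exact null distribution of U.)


Step 1: Combine and sort all 12 observations; assign midranks.
sorted (value, group): (7,Y), (9,Y), (10,Y), (11,Y), (14,X), (16,Y), (20,Y), (22,Y), (25,X), (27,X), (28,X), (31,Y)
ranks: 7->1, 9->2, 10->3, 11->4, 14->5, 16->6, 20->7, 22->8, 25->9, 27->10, 28->11, 31->12
Step 2: Rank sum for X: R1 = 5 + 9 + 10 + 11 = 35.
Step 3: U_X = R1 - n1(n1+1)/2 = 35 - 4*5/2 = 35 - 10 = 25.
       U_Y = n1*n2 - U_X = 32 - 25 = 7.
Step 4: No ties, so the exact null distribution of U (based on enumerating the C(12,4) = 495 equally likely rank assignments) gives the two-sided p-value.
Step 5: p-value = 0.153535; compare to alpha = 0.1. fail to reject H0.

U_X = 25, p = 0.153535, fail to reject H0 at alpha = 0.1.
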